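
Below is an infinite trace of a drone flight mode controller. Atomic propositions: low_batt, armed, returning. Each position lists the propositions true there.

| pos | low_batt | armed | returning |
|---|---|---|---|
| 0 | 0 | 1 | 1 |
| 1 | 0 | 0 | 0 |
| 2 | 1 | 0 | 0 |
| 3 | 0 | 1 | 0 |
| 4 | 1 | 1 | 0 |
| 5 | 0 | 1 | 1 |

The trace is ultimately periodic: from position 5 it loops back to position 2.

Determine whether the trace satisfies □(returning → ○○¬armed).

Does not hold

returning → ○○¬armed must hold at every position from 0 onward. It fails at position 5, so □(returning → ○○¬armed) is false.
Positions where returning holds: 0, 5.
Check ○○¬armed at each: 0→ok, 5→fails.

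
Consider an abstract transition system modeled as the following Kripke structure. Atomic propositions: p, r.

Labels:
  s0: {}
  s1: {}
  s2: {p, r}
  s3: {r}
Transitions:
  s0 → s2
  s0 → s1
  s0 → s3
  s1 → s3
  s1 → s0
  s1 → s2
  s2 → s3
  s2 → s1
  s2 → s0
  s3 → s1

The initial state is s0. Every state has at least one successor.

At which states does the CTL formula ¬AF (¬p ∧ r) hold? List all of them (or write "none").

States satisfying ¬p ∧ r: {s3}.
States satisfying AF (¬p ∧ r): {s3}.
States satisfying ¬AF (¬p ∧ r): {s0, s1, s2}.

{s0, s1, s2}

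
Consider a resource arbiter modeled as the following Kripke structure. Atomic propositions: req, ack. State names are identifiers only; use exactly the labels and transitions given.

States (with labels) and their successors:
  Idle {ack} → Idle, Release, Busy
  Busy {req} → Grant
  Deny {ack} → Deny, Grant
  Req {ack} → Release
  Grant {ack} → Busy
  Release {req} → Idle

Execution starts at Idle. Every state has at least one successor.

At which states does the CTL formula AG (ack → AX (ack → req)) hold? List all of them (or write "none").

{Busy, Grant}

States satisfying ack → AX (ack → req): {Busy, Req, Grant, Release}.
States satisfying AG (ack → AX (ack → req)): {Busy, Grant}.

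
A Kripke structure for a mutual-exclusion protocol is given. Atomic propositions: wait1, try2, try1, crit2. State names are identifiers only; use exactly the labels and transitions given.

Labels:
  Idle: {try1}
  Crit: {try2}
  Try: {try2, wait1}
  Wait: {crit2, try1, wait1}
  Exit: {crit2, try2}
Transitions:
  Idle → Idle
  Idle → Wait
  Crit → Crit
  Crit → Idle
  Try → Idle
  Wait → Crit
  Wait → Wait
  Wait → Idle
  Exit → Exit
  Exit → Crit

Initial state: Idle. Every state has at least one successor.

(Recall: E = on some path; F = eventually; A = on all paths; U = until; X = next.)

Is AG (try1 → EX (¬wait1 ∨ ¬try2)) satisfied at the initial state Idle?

Holds

States satisfying try1 → EX (¬wait1 ∨ ¬try2): {Idle, Crit, Try, Wait, Exit}.
States satisfying AG (try1 → EX (¬wait1 ∨ ¬try2)): {Idle, Crit, Try, Wait, Exit}.
Every state reachable from Idle satisfies try1 → EX (¬wait1 ∨ ¬try2).
Idle ∈ Sat(AG (try1 → EX (¬wait1 ∨ ¬try2))).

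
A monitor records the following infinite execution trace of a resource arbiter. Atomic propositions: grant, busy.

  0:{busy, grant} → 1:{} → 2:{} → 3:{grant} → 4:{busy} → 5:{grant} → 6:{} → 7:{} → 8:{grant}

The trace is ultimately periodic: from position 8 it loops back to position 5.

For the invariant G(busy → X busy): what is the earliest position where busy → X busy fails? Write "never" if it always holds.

At position 0 the labels are {busy, grant} and the next position 1 has {}, so busy → X busy is false there. This is the first violation.

0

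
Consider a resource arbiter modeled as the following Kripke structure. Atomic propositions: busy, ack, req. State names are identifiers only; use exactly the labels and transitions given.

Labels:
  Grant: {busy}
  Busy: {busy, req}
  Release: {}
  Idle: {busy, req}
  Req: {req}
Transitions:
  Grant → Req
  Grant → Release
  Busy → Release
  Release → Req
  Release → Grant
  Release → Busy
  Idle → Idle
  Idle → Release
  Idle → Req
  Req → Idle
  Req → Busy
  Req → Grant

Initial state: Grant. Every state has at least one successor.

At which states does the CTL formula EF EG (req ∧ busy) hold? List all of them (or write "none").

States satisfying EG (req ∧ busy): {Idle}.
States satisfying EF EG (req ∧ busy): {Grant, Busy, Release, Idle, Req}.

{Grant, Busy, Release, Idle, Req}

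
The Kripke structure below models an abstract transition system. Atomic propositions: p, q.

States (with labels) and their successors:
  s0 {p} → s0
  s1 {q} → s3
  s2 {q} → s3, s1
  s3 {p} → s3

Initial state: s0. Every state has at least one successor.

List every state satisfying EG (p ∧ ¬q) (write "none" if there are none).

States satisfying p ∧ ¬q: {s0, s3}.
States satisfying EG (p ∧ ¬q): {s0, s3}.

{s0, s3}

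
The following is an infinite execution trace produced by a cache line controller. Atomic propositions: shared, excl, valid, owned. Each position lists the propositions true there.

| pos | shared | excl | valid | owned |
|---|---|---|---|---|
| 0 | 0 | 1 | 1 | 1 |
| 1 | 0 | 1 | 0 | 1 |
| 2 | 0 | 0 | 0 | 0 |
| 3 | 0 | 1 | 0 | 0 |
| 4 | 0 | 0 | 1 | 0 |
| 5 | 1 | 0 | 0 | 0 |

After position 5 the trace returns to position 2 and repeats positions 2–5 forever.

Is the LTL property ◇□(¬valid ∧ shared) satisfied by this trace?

□(¬valid ∧ shared) is false at every position 0..5, so it never becomes true and ◇□(¬valid ∧ shared) fails.

No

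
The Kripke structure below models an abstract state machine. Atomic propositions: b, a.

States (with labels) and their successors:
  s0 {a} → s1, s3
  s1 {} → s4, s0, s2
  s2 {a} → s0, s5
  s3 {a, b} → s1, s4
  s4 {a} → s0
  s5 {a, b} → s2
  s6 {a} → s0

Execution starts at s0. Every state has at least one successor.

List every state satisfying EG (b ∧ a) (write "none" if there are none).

States satisfying b ∧ a: {s3, s5}.
States satisfying EG (b ∧ a): ∅.

none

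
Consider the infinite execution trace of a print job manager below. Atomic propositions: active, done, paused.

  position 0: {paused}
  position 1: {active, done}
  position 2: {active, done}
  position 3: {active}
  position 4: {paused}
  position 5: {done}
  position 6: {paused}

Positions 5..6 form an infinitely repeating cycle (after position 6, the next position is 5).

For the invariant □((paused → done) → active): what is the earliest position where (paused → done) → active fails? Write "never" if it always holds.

5

Check (paused → done) → active at each position in order: 0 ✓, 1 ✓, 2 ✓, 3 ✓, 4 ✓.
At position 5 the labels are {done}, so (paused → done) → active is false there. This is the first violation.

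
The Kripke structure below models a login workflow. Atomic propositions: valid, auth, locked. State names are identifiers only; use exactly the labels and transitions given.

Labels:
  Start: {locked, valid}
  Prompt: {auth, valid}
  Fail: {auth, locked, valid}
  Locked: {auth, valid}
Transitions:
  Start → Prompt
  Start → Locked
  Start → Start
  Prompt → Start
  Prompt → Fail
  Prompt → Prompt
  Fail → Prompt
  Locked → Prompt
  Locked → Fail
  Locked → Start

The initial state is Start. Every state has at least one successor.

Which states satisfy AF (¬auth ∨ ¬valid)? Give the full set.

States satisfying ¬auth ∨ ¬valid: {Start}.
States satisfying AF (¬auth ∨ ¬valid): {Start}.

{Start}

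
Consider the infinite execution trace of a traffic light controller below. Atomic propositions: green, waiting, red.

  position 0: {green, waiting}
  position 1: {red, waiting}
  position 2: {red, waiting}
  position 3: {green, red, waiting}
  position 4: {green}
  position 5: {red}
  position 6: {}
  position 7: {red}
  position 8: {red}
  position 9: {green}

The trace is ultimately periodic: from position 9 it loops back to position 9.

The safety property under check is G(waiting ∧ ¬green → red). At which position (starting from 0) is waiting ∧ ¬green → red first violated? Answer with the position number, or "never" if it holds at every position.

waiting ∧ ¬green → red holds at every position 0..9, and those are all the positions the trace ever visits, so the invariant G(waiting ∧ ¬green → red) is never violated.

never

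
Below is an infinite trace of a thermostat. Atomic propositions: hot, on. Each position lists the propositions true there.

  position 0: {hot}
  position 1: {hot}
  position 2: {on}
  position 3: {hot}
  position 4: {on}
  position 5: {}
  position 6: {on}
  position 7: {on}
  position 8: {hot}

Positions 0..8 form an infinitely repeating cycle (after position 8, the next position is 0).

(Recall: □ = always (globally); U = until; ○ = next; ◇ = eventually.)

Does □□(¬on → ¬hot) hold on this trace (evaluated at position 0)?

□(¬on → ¬hot) must hold at every position from 0 onward. It fails at position 0, so □□(¬on → ¬hot) is false.

No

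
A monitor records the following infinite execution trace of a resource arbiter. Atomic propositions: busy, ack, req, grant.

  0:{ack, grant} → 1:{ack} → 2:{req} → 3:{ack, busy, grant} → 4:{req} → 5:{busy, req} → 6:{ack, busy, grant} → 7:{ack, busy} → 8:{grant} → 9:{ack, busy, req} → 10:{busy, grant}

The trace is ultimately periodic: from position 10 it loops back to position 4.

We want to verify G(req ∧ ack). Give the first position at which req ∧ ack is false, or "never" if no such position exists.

At position 0 the labels are {ack, grant}, so req ∧ ack is false there. This is the first violation.

0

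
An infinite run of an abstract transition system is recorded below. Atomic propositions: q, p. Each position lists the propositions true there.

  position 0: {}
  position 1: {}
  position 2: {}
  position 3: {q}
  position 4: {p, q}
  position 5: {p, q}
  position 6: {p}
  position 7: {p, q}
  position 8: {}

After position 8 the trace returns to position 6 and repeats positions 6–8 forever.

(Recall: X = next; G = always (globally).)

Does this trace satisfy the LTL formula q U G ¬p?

Does not hold

Walking from position 0: at position 0, G ¬p has not yet held and q fails, so q U G ¬p is false.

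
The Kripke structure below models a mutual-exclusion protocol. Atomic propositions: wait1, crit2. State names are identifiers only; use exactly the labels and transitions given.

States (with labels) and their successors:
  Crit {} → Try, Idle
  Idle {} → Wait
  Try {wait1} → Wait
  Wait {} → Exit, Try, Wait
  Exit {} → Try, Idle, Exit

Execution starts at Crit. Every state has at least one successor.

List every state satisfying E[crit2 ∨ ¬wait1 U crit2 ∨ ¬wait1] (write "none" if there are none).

States satisfying crit2 ∨ ¬wait1: {Crit, Idle, Wait, Exit}.
States satisfying E[crit2 ∨ ¬wait1 U crit2 ∨ ¬wait1]: {Crit, Idle, Wait, Exit}.

{Crit, Idle, Wait, Exit}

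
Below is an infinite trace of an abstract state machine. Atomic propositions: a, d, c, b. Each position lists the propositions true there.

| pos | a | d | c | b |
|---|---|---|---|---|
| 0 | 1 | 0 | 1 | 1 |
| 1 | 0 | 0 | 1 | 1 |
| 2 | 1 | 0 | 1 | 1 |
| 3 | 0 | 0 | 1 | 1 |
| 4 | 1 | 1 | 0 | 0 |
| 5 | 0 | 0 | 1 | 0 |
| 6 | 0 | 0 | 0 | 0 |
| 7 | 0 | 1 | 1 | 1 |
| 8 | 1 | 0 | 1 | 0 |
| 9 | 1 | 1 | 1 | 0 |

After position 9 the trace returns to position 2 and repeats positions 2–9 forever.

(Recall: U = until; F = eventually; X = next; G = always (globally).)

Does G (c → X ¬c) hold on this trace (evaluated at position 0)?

c → X ¬c must hold at every position from 0 onward. It fails at position 0, so G (c → X ¬c) is false.
Positions where c holds: 0, 1, 2, 3, 5, 7, 8, 9.
Check X ¬c at each: 0→fails, 1→fails, 2→fails, 3→ok, 5→ok, 7→fails, 8→fails, 9→fails.

No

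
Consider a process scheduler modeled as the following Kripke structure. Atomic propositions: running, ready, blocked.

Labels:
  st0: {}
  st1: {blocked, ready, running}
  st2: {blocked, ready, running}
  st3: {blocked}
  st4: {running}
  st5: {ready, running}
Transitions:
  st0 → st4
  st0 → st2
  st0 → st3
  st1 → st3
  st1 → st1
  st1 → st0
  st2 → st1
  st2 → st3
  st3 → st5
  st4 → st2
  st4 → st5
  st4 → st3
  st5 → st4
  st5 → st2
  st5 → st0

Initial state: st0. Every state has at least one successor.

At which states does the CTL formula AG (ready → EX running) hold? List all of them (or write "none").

{st0, st1, st2, st3, st4, st5}

States satisfying ready → EX running: {st0, st1, st2, st3, st4, st5}.
States satisfying AG (ready → EX running): {st0, st1, st2, st3, st4, st5}.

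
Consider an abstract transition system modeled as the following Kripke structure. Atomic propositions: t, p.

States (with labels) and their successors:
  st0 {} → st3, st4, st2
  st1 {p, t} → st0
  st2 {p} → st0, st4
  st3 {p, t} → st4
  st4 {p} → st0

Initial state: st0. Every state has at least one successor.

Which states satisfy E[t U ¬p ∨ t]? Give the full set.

{st0, st1, st3}

States satisfying t: {st1, st3}.
States satisfying ¬p ∨ t: {st0, st1, st3}.
States satisfying E[t U ¬p ∨ t]: {st0, st1, st3}.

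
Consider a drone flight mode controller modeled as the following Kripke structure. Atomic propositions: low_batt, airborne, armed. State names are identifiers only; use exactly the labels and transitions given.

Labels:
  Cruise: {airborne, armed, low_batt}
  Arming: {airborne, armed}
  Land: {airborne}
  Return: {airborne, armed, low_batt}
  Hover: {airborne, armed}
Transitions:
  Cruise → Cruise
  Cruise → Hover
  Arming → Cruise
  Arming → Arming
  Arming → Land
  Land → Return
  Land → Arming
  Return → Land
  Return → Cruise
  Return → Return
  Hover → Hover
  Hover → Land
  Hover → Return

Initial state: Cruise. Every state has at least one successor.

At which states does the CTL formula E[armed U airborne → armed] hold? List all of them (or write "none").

States satisfying armed: {Cruise, Arming, Return, Hover}.
States satisfying airborne → armed: {Cruise, Arming, Return, Hover}.
States satisfying E[armed U airborne → armed]: {Cruise, Arming, Return, Hover}.

{Cruise, Arming, Return, Hover}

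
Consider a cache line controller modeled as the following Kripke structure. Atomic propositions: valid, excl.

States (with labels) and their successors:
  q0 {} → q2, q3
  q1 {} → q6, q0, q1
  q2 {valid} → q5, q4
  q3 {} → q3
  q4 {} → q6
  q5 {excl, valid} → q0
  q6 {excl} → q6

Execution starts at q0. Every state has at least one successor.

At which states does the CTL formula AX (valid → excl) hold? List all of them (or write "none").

{q1, q2, q3, q4, q5, q6}

States satisfying valid → excl: {q0, q1, q3, q4, q5, q6}.
States satisfying AX (valid → excl): {q1, q2, q3, q4, q5, q6}.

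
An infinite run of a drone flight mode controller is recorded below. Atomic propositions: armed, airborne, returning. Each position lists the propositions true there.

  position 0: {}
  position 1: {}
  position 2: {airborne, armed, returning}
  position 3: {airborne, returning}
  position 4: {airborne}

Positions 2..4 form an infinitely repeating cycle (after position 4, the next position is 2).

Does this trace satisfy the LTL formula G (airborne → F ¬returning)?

Yes

airborne → F ¬returning holds at every position 0..4, and those are all positions ever visited, so G (airborne → F ¬returning) holds.
Positions where airborne holds: 2, 3, 4.
Check F ¬returning at each: 2→ok, 3→ok, 4→ok.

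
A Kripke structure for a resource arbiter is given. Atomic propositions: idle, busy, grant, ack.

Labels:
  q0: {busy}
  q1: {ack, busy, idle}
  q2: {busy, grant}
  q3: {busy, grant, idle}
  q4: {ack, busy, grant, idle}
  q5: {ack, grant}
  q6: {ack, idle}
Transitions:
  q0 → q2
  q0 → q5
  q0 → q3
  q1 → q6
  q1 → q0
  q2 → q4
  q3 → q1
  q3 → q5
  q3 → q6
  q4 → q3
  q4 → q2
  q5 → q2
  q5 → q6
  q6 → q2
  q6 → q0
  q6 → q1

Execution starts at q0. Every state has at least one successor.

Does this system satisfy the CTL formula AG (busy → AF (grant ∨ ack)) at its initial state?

Holds

States satisfying busy → AF (grant ∨ ack): {q0, q1, q2, q3, q4, q5, q6}.
States satisfying AG (busy → AF (grant ∨ ack)): {q0, q1, q2, q3, q4, q5, q6}.
Every state reachable from q0 satisfies busy → AF (grant ∨ ack).
q0 ∈ Sat(AG (busy → AF (grant ∨ ack))).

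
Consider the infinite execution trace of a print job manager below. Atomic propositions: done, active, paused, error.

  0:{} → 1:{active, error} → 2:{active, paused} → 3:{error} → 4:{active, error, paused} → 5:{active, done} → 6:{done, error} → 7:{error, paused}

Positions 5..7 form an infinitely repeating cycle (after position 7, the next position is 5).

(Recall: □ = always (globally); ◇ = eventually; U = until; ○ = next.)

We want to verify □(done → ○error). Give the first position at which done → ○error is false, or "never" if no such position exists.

never

done → ○error holds at every position 0..7, and those are all the positions the trace ever visits, so the invariant □(done → ○error) is never violated.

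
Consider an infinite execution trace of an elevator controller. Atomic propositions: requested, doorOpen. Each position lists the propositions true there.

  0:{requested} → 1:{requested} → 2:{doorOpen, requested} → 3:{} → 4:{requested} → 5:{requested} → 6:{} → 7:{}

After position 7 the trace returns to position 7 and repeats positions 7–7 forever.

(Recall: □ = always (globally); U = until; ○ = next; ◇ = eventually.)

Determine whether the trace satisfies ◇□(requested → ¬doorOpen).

Yes

□(requested → ¬doorOpen) holds at position 3, which is reachable from 0, so ◇□(requested → ¬doorOpen) holds.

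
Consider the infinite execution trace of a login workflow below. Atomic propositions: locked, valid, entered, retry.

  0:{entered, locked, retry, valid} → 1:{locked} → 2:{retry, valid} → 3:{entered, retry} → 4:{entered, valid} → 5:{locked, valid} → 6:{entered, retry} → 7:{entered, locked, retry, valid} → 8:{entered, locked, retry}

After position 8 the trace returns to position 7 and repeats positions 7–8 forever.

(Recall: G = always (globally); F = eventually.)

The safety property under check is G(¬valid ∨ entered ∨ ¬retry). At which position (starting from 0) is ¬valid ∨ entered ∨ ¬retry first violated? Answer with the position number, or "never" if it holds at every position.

Check ¬valid ∨ entered ∨ ¬retry at each position in order: 0 ✓, 1 ✓.
At position 2 the labels are {retry, valid}, so ¬valid ∨ entered ∨ ¬retry is false there. This is the first violation.

2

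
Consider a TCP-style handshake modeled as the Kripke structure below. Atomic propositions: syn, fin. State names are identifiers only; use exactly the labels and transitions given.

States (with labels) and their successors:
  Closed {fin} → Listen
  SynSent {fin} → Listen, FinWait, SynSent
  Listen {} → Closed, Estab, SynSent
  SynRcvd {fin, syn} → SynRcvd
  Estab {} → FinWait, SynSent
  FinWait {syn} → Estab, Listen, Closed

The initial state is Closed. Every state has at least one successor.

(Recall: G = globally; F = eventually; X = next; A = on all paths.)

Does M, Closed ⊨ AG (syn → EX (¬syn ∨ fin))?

Yes

States satisfying syn → EX (¬syn ∨ fin): {Closed, SynSent, Listen, SynRcvd, Estab, FinWait}.
States satisfying AG (syn → EX (¬syn ∨ fin)): {Closed, SynSent, Listen, SynRcvd, Estab, FinWait}.
Every state reachable from Closed satisfies syn → EX (¬syn ∨ fin).
Closed ∈ Sat(AG (syn → EX (¬syn ∨ fin))).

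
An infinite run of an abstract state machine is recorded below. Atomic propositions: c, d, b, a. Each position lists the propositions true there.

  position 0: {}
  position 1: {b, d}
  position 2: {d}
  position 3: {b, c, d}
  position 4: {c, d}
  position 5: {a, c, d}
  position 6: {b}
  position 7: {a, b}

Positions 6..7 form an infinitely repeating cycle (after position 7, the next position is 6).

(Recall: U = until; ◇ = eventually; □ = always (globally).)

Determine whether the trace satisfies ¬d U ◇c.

Walking from position 0: ◇c first holds at position 0, and ¬d holds at every earlier position along the way, so ¬d U ◇c holds.

Satisfied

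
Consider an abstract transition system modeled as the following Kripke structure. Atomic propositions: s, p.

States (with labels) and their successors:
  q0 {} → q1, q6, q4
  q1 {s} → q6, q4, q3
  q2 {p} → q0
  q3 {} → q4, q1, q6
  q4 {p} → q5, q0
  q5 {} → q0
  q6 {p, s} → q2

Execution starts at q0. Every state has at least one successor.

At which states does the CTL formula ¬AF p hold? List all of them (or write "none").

{q0, q1, q3, q5}

States satisfying p: {q2, q4, q6}.
States satisfying AF p: {q2, q4, q6}.
States satisfying ¬AF p: {q0, q1, q3, q5}.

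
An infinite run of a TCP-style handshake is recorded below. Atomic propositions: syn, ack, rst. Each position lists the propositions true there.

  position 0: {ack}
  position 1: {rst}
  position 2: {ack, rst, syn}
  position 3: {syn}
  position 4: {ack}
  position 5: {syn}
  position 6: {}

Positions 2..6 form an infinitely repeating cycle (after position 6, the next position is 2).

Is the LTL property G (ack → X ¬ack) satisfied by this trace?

ack → X ¬ack holds at every position 0..6, and those are all positions ever visited, so G (ack → X ¬ack) holds.
Positions where ack holds: 0, 2, 4.
Check X ¬ack at each: 0→ok, 2→ok, 4→ok.

Holds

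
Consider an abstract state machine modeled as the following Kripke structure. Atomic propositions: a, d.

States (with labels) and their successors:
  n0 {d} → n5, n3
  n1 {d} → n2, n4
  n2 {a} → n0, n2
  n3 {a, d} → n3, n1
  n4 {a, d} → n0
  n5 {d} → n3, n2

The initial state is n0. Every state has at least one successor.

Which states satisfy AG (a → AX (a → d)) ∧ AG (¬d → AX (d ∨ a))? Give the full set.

none

States satisfying a → AX (a → d): {n0, n1, n3, n4, n5}.
States satisfying AG (a → AX (a → d)): ∅.
States satisfying ¬d → AX (d ∨ a): {n0, n1, n2, n3, n4, n5}.
States satisfying AG (¬d → AX (d ∨ a)): {n0, n1, n2, n3, n4, n5}.
States satisfying AG (a → AX (a → d)) ∧ AG (¬d → AX (d ∨ a)): ∅.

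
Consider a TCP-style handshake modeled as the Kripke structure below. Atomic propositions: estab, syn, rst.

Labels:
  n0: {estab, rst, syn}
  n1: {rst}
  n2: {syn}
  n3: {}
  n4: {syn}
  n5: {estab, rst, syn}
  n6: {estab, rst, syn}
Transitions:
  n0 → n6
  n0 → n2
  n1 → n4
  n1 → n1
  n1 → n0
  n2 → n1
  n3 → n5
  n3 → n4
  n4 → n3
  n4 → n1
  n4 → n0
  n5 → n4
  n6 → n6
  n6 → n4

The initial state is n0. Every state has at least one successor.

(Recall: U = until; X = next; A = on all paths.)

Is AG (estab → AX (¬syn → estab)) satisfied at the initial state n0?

Holds

States satisfying estab → AX (¬syn → estab): {n0, n1, n2, n3, n4, n5, n6}.
States satisfying AG (estab → AX (¬syn → estab)): {n0, n1, n2, n3, n4, n5, n6}.
Every state reachable from n0 satisfies estab → AX (¬syn → estab).
n0 ∈ Sat(AG (estab → AX (¬syn → estab))).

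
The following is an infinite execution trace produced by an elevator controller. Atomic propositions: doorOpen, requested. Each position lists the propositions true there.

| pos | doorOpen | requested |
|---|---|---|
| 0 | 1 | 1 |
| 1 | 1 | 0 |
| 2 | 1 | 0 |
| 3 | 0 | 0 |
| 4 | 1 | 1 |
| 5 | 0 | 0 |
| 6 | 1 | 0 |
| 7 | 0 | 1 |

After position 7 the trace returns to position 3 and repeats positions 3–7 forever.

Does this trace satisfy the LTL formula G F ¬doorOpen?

F ¬doorOpen holds at every position 0..7, and those are all positions ever visited, so G F ¬doorOpen holds.

Satisfied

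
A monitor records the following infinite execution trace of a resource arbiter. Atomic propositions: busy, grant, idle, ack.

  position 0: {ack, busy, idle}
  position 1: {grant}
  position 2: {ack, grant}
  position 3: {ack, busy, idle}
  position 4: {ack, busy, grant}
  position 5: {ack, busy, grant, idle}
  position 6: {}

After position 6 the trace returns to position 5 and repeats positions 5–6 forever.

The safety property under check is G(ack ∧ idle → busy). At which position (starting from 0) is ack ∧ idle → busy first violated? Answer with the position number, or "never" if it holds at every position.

never

ack ∧ idle → busy holds at every position 0..6, and those are all the positions the trace ever visits, so the invariant G(ack ∧ idle → busy) is never violated.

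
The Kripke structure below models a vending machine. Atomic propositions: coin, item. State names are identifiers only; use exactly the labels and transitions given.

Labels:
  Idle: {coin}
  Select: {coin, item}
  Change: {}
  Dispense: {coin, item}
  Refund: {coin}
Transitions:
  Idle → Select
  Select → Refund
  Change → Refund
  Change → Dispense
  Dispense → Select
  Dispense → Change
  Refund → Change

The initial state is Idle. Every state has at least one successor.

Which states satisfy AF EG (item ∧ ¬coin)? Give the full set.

none

States satisfying EG (item ∧ ¬coin): ∅.
States satisfying AF EG (item ∧ ¬coin): ∅.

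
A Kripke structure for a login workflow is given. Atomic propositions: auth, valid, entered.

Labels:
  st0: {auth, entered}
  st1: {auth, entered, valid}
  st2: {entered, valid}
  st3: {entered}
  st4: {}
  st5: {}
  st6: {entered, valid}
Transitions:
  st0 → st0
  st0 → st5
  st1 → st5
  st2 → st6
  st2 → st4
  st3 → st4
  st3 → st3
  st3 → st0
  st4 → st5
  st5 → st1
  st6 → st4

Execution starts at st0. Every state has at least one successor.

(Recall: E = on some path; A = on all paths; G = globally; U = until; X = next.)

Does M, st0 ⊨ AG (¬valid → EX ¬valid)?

States satisfying ¬valid → EX ¬valid: {st0, st1, st2, st3, st4, st6}.
States satisfying AG (¬valid → EX ¬valid): ∅.
st5 is reachable from st0 and violates ¬valid → EX ¬valid, so AG fails at st0.
st0 ∉ Sat(AG (¬valid → EX ¬valid)).

Does not hold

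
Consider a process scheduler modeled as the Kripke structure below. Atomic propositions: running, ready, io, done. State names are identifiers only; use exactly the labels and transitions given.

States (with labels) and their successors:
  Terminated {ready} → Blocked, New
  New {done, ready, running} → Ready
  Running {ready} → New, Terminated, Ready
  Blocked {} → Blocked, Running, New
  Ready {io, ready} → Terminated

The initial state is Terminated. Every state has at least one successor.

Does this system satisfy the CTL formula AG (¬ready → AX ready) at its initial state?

States satisfying ¬ready → AX ready: {Terminated, New, Running, Ready}.
States satisfying AG (¬ready → AX ready): ∅.
Blocked is reachable from Terminated and violates ¬ready → AX ready, so AG fails at Terminated.
Terminated ∉ Sat(AG (¬ready → AX ready)).

Violated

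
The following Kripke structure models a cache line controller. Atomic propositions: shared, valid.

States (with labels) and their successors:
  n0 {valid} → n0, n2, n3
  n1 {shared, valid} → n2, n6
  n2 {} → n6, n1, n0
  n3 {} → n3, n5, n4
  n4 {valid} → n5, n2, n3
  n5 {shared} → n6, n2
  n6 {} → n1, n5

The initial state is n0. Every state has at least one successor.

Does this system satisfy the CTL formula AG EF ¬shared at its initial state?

States satisfying EF ¬shared: {n0, n1, n2, n3, n4, n5, n6}.
States satisfying AG EF ¬shared: {n0, n1, n2, n3, n4, n5, n6}.
Every state reachable from n0 satisfies EF ¬shared.
n0 ∈ Sat(AG EF ¬shared).

Satisfied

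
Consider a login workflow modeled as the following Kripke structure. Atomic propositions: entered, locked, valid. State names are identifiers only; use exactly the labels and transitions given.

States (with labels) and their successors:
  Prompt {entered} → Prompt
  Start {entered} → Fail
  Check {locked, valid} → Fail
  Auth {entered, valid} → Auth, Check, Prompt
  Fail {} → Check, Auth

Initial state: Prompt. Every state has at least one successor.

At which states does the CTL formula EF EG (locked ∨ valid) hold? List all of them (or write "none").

States satisfying EG (locked ∨ valid): {Auth}.
States satisfying EF EG (locked ∨ valid): {Start, Check, Auth, Fail}.

{Start, Check, Auth, Fail}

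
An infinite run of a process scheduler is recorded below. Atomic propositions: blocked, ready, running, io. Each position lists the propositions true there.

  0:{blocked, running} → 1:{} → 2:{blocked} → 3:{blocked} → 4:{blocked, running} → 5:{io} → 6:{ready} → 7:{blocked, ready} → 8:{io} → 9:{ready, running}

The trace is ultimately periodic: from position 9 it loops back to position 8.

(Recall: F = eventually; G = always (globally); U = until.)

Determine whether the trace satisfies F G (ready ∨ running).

G (ready ∨ running) is false at every position 0..9, so it never becomes true and F G (ready ∨ running) fails.

Violated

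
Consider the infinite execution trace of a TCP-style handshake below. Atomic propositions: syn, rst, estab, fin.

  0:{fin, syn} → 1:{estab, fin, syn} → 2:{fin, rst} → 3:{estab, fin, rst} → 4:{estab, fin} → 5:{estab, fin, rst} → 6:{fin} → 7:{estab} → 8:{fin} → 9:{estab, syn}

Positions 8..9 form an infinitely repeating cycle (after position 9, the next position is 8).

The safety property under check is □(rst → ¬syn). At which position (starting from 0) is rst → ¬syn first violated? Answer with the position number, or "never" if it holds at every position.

never

rst → ¬syn holds at every position 0..9, and those are all the positions the trace ever visits, so the invariant □(rst → ¬syn) is never violated.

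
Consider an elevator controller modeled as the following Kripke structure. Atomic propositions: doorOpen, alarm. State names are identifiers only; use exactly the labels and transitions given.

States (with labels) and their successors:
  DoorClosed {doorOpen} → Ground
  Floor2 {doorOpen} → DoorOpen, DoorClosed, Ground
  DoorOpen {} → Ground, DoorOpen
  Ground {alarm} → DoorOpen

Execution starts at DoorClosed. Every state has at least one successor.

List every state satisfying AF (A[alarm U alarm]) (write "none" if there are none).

{DoorClosed, Ground}

States satisfying A[alarm U alarm]: {Ground}.
States satisfying AF (A[alarm U alarm]): {DoorClosed, Ground}.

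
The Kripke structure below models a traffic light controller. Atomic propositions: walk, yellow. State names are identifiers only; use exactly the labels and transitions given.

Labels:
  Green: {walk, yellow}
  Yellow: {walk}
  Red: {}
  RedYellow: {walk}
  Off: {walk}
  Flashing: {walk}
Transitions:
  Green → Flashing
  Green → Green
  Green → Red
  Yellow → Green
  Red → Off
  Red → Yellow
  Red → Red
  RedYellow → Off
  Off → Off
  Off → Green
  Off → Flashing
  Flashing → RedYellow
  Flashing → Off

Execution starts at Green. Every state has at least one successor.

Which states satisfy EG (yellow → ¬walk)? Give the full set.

States satisfying yellow → ¬walk: {Yellow, Red, RedYellow, Off, Flashing}.
States satisfying EG (yellow → ¬walk): {Red, RedYellow, Off, Flashing}.

{Red, RedYellow, Off, Flashing}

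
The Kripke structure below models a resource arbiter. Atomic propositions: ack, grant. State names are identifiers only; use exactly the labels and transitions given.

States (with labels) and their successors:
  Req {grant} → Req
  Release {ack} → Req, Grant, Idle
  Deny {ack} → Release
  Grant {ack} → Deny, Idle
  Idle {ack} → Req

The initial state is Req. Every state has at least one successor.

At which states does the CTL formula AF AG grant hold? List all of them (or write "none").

{Req, Idle}

States satisfying AG grant: {Req}.
States satisfying AF AG grant: {Req, Idle}.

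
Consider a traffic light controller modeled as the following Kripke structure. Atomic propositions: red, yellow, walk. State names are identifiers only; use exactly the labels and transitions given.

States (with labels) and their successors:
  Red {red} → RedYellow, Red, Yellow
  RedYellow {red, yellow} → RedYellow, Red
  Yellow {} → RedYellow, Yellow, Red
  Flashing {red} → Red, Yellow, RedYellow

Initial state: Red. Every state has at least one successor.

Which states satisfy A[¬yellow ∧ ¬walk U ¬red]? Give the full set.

{Yellow}

States satisfying ¬yellow ∧ ¬walk: {Red, Yellow, Flashing}.
States satisfying ¬red: {Yellow}.
States satisfying A[¬yellow ∧ ¬walk U ¬red]: {Yellow}.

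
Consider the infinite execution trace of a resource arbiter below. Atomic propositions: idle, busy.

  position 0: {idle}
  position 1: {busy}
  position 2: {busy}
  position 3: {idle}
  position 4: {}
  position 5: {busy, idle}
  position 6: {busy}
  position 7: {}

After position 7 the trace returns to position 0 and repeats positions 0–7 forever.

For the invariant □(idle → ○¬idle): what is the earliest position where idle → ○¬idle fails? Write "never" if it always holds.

never

idle → ○¬idle holds at every position 0..7, and those are all the positions the trace ever visits, so the invariant □(idle → ○¬idle) is never violated.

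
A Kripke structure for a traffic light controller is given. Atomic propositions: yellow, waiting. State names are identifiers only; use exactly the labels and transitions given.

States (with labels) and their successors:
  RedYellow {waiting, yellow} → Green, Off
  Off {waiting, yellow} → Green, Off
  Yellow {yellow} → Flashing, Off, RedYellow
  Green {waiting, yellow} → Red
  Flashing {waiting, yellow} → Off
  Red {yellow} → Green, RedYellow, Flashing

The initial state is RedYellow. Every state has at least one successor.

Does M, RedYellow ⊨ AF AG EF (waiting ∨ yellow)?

States satisfying AG EF (waiting ∨ yellow): {RedYellow, Off, Yellow, Green, Flashing, Red}.
States satisfying AF AG EF (waiting ∨ yellow): {RedYellow, Off, Yellow, Green, Flashing, Red}.
RedYellow ∈ Sat(AF AG EF (waiting ∨ yellow)).

Yes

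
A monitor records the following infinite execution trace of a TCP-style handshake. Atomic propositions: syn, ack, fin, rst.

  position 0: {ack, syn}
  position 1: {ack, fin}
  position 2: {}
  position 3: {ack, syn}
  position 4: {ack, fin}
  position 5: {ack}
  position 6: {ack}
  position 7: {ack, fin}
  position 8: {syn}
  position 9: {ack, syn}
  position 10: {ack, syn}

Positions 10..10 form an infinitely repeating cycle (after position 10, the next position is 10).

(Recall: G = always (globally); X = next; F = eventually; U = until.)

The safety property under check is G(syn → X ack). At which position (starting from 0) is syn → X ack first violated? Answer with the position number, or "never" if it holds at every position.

syn → X ack holds at every position 0..10, and those are all the positions the trace ever visits, so the invariant G(syn → X ack) is never violated.

never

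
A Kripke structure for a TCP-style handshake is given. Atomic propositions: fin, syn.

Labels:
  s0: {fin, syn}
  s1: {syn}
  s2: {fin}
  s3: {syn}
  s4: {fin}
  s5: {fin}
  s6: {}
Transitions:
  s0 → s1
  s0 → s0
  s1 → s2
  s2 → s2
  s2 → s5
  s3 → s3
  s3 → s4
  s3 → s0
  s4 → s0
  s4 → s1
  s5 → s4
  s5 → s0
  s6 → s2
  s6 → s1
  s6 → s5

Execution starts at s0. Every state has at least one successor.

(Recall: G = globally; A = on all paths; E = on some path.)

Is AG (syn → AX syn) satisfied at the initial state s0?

States satisfying syn → AX syn: {s0, s2, s4, s5, s6}.
States satisfying AG (syn → AX syn): ∅.
s1 is reachable from s0 and violates syn → AX syn, so AG fails at s0.
s0 ∉ Sat(AG (syn → AX syn)).

Violated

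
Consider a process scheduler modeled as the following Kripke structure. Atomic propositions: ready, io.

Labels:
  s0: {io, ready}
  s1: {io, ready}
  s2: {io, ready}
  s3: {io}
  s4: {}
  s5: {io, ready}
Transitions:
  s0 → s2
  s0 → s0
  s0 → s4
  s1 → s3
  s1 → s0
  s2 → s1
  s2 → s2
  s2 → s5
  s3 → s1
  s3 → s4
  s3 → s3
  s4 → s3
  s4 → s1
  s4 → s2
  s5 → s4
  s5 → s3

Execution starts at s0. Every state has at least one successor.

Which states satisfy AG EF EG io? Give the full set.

{s0, s1, s2, s3, s4, s5}

States satisfying EF EG io: {s0, s1, s2, s3, s4, s5}.
States satisfying AG EF EG io: {s0, s1, s2, s3, s4, s5}.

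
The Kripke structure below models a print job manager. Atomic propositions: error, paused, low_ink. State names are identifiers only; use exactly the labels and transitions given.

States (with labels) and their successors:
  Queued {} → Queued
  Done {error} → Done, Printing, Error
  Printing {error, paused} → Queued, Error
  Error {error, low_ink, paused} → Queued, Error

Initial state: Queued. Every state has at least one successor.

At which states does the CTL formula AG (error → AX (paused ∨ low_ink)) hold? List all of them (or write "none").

{Queued}

States satisfying error → AX (paused ∨ low_ink): {Queued}.
States satisfying AG (error → AX (paused ∨ low_ink)): {Queued}.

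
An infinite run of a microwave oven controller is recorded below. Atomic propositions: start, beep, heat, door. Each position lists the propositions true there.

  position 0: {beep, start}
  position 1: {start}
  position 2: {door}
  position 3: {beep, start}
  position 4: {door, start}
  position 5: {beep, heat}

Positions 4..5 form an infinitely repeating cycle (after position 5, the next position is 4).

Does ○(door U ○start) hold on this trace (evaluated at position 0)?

No

The position after 0 is 1; door U ○start is false there.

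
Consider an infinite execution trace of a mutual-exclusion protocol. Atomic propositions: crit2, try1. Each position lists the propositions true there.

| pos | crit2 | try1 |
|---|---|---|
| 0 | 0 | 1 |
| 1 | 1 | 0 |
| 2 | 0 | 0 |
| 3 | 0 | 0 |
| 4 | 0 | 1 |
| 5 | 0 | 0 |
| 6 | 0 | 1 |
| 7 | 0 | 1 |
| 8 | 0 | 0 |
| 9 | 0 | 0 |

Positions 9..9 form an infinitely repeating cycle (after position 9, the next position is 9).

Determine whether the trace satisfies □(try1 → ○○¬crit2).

Yes

try1 → ○○¬crit2 holds at every position 0..9, and those are all positions ever visited, so □(try1 → ○○¬crit2) holds.
Positions where try1 holds: 0, 4, 6, 7.
Check ○○¬crit2 at each: 0→ok, 4→ok, 6→ok, 7→ok.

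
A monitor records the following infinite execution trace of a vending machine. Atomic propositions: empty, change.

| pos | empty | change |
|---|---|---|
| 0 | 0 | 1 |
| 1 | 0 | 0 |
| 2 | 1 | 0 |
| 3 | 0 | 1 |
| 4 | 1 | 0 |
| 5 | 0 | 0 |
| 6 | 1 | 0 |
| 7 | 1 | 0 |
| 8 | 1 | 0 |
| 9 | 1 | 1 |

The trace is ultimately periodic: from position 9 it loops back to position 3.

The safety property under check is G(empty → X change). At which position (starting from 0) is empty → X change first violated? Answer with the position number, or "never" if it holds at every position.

Check empty → X change at each position in order: 0 ✓, 1 ✓, 2 ✓, 3 ✓.
At position 4 the labels are {empty} and the next position 5 has {}, so empty → X change is false there. This is the first violation.

4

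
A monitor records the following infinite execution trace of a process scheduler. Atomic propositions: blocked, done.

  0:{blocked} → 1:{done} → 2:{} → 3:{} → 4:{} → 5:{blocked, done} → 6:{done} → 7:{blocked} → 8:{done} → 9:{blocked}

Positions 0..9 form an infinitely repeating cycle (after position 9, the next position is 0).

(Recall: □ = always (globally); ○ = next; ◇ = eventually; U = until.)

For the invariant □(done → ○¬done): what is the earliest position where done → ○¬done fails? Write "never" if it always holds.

Check done → ○¬done at each position in order: 0 ✓, 1 ✓, 2 ✓, 3 ✓, 4 ✓.
At position 5 the labels are {blocked, done} and the next position 6 has {done}, so done → ○¬done is false there. This is the first violation.

5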